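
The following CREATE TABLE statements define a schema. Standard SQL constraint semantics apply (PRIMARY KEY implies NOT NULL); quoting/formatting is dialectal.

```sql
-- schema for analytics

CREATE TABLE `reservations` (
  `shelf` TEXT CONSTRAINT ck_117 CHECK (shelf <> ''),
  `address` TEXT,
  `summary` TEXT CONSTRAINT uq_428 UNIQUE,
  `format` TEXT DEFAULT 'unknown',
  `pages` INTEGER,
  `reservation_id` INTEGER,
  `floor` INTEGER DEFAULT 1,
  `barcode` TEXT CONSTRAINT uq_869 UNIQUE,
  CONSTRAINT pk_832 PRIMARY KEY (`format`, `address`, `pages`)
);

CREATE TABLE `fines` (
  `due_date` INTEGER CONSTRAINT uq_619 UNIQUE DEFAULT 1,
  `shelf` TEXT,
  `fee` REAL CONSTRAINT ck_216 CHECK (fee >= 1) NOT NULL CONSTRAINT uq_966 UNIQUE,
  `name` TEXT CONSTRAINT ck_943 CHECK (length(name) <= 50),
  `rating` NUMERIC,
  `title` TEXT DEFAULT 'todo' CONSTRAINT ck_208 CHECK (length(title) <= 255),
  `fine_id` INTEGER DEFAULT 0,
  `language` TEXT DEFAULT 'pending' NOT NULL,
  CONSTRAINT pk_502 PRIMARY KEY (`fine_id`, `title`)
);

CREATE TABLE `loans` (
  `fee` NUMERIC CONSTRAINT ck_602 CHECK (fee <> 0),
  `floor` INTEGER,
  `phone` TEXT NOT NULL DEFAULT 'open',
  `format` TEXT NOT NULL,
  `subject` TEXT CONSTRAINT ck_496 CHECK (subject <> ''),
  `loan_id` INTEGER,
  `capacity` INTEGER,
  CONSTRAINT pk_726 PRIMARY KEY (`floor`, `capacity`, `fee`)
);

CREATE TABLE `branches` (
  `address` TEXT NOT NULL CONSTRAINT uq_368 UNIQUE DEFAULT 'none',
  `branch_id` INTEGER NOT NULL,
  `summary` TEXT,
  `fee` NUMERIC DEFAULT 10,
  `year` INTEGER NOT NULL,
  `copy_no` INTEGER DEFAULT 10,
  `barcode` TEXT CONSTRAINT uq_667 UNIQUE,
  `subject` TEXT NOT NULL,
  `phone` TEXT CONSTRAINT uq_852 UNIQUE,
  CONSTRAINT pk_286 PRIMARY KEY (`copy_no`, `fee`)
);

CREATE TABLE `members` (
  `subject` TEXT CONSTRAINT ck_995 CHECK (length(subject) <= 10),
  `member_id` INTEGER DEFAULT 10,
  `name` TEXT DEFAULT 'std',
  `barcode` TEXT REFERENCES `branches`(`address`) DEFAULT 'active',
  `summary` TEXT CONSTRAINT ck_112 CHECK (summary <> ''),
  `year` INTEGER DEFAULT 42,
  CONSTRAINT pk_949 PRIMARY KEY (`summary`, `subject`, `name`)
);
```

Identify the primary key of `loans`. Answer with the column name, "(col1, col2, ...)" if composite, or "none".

A table-level PRIMARY KEY clause names 3 columns: floor, capacity, fee.
This is a composite key — the combination is unique, not each column individually.

(floor, capacity, fee)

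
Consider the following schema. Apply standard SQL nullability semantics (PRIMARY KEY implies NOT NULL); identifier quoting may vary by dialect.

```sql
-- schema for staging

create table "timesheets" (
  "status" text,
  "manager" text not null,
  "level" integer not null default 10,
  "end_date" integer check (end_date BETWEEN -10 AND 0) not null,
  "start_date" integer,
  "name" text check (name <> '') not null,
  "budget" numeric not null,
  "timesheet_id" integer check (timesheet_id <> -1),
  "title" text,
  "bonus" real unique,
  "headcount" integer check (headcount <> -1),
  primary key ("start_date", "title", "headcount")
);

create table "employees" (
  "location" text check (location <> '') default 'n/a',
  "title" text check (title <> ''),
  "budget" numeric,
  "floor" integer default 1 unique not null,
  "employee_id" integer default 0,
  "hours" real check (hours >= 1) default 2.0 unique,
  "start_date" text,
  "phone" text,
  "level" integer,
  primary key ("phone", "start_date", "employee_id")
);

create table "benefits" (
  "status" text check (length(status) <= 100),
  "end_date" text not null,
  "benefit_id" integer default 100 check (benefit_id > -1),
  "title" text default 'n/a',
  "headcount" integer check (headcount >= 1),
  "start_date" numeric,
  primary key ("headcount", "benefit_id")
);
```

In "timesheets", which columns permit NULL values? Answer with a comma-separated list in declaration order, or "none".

status, timesheet_id, bonus

- status: no NOT NULL constraint applies → nullable.
- manager: declared NOT NULL → not nullable.
- level: declared NOT NULL → not nullable.
- end_date: declared NOT NULL → not nullable.
- start_date: part of the PRIMARY KEY, which implies NOT NULL → not nullable.
- name: declared NOT NULL → not nullable.
- budget: declared NOT NULL → not nullable.
- timesheet_id: CHECK does not forbid NULL (a CHECK constraint passes when its expression is NULL) → nullable.
- title: part of the PRIMARY KEY, which implies NOT NULL → not nullable.
- bonus: UNIQUE does not imply NOT NULL → nullable.
- headcount: part of the PRIMARY KEY, which implies NOT NULL → not nullable.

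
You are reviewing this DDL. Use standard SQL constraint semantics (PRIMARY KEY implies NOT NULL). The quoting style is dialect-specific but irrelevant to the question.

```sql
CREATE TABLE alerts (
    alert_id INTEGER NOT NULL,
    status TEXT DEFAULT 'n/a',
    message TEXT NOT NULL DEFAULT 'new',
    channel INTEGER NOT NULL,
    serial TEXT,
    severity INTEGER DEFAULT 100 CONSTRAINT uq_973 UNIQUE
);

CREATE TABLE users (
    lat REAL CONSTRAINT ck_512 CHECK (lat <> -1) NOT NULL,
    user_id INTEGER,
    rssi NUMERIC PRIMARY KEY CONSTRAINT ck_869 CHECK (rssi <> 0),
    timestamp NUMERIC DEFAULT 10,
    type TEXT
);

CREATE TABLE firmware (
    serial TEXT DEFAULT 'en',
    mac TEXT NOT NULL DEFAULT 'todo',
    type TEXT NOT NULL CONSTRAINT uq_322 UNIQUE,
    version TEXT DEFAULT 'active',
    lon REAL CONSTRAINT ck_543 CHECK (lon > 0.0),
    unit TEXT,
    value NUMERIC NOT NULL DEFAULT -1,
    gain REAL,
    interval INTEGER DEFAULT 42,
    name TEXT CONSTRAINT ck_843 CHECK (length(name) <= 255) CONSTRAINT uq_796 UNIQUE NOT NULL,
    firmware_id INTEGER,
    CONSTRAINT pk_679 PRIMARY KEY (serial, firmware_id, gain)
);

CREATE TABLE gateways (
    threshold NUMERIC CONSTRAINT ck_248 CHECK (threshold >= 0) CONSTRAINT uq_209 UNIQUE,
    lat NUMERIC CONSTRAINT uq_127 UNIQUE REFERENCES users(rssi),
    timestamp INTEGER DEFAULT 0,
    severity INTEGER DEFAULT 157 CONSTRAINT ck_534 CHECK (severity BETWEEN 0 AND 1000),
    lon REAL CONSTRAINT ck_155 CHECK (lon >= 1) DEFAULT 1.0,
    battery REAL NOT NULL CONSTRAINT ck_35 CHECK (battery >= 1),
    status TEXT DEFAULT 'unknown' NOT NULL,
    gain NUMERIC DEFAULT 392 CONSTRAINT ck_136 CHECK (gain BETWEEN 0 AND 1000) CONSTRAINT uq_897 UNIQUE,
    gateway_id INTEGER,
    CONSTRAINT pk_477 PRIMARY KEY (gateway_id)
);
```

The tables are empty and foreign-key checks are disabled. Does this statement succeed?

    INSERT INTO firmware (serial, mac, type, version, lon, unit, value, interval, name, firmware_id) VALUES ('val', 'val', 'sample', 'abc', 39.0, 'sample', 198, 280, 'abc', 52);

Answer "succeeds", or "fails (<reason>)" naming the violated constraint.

gain is omitted from the column list and has no DEFAULT, so it would receive NULL.
But gain is part of the PRIMARY KEY (implied NOT NULL).

fails (NOT NULL on gain)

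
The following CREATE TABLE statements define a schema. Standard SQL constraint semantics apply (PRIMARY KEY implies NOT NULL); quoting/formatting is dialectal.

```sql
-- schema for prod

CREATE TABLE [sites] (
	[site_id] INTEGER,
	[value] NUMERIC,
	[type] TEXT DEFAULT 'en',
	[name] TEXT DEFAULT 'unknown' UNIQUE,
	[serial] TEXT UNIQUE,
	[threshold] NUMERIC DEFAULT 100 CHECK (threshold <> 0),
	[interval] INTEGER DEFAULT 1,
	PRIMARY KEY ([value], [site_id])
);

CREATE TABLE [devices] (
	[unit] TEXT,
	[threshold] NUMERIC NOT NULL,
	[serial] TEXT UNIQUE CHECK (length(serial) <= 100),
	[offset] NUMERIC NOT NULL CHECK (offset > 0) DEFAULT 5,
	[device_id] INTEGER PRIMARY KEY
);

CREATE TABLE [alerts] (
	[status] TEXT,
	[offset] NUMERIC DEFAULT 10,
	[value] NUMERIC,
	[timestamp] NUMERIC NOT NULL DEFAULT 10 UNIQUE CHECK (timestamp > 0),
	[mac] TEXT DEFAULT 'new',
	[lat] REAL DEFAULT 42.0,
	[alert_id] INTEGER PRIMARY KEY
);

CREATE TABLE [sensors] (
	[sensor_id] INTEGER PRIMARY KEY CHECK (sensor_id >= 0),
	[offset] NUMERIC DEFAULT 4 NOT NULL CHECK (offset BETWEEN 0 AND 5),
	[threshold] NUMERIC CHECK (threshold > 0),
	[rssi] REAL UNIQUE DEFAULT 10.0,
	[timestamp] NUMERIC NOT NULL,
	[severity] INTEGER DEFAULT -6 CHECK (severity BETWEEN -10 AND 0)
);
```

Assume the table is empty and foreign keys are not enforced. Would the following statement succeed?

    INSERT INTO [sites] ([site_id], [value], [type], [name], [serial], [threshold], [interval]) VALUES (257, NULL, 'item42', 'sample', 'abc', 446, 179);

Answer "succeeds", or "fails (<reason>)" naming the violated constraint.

value is explicitly set to NULL, but value is part of the PRIMARY KEY (implied NOT NULL).

fails (NOT NULL on value)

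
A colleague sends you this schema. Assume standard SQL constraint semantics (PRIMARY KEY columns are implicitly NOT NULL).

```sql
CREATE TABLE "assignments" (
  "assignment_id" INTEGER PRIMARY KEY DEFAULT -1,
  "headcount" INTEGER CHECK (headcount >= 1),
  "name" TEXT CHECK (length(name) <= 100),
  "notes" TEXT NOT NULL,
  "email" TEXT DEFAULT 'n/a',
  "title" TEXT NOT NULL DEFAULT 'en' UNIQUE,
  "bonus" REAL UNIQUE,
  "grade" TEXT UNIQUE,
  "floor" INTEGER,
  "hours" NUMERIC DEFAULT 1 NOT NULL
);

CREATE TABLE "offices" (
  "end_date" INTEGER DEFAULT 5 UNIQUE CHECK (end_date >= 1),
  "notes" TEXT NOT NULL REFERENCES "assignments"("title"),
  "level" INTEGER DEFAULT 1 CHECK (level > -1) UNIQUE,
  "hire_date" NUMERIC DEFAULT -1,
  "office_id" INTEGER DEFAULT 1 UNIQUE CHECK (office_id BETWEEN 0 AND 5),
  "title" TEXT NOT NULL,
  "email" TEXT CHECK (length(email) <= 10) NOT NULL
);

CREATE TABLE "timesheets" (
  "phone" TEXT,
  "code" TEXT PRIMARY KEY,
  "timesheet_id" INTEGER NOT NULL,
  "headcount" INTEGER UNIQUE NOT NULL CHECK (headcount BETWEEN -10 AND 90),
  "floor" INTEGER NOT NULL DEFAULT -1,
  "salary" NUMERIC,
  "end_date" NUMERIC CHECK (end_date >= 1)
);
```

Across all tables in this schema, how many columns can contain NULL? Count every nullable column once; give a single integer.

13

assignments: 6 nullable (headcount, name, email, bonus, grade, floor — PK (assignment_id) and explicit NOT NULL columns excluded).
offices: 4 nullable (end_date, level, hire_date, office_id — PK none and explicit NOT NULL columns excluded).
timesheets: 3 nullable (phone, salary, end_date — PK (code) and explicit NOT NULL columns excluded).
Total: 6 + 4 + 3 = 13.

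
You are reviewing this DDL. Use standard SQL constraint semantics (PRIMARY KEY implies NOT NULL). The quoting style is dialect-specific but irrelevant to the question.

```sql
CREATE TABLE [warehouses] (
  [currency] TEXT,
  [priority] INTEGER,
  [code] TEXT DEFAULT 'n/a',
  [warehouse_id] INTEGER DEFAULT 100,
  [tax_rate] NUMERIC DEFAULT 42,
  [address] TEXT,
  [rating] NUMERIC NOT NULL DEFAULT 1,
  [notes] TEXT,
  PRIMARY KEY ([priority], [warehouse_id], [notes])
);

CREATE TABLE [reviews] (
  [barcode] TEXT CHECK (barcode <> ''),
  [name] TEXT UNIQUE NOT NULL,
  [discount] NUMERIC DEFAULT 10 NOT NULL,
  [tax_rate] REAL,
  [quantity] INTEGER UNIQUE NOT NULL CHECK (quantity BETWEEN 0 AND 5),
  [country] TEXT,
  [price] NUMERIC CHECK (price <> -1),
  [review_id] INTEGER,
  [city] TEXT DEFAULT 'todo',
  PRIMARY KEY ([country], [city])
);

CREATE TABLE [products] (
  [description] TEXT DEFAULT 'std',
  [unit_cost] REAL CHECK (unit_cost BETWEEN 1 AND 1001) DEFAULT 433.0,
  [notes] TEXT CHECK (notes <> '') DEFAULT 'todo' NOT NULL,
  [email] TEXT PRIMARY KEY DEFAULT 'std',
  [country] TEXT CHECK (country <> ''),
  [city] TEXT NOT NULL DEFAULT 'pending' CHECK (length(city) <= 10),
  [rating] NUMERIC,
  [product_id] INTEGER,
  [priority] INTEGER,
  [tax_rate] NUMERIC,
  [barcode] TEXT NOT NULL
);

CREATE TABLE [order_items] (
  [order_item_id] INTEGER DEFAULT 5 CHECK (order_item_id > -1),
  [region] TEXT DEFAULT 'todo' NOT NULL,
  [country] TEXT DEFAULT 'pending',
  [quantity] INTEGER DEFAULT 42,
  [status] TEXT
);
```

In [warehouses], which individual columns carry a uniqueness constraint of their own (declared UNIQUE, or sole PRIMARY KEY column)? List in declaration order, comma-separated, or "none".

- currency: no UNIQUE or single-column PK constraint.
- priority: part of a composite PRIMARY KEY — only the tuple is unique, not this column on its own.
- code: no UNIQUE or single-column PK constraint.
- warehouse_id: part of a composite PRIMARY KEY — only the tuple is unique, not this column on its own.
- tax_rate: no UNIQUE or single-column PK constraint.
- address: no UNIQUE or single-column PK constraint.
- rating: no UNIQUE or single-column PK constraint.
- notes: part of a composite PRIMARY KEY — only the tuple is unique, not this column on its own.

none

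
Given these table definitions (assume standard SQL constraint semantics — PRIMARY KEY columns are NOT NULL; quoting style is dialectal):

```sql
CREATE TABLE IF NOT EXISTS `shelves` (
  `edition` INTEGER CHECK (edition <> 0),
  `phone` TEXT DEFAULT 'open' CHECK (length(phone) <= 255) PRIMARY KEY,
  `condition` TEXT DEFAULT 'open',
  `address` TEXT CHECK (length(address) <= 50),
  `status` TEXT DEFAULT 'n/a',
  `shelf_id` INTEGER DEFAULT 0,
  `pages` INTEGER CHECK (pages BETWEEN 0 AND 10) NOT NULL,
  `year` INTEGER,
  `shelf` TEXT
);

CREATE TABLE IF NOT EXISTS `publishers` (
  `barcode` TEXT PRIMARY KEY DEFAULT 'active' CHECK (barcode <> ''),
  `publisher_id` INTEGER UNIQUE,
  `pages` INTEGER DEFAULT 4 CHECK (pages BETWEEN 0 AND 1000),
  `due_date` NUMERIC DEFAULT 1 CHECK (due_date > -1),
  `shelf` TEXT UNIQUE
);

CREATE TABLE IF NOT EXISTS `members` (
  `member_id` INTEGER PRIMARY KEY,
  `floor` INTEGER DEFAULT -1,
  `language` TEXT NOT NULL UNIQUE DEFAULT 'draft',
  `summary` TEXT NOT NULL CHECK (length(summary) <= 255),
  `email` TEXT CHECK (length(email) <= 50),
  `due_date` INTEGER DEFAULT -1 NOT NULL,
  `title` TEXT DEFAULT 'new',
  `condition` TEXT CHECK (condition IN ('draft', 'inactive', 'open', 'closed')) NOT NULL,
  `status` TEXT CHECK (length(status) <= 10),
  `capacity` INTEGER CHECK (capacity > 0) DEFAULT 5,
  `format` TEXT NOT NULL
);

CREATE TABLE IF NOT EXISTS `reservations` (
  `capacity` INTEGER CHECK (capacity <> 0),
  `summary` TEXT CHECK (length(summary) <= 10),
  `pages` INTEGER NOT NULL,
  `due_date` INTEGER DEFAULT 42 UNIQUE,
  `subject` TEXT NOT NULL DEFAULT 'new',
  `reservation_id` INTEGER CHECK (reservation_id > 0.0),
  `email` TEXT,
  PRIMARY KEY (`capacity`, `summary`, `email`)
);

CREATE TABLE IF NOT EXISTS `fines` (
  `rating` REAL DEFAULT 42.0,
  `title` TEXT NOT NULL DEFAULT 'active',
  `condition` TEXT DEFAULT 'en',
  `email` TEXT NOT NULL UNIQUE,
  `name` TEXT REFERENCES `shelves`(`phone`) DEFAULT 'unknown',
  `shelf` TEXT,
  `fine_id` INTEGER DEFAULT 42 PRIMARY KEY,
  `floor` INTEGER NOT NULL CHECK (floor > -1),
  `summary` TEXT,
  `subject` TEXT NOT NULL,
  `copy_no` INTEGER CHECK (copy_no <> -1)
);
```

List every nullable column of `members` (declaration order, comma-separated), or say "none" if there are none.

floor, email, title, status, capacity

- member_id: part of the PRIMARY KEY, which implies NOT NULL → not nullable.
- floor: DEFAULT only fills an omitted column; an explicit NULL is still allowed → nullable.
- language: declared NOT NULL → not nullable.
- summary: declared NOT NULL → not nullable.
- email: CHECK does not forbid NULL (a CHECK constraint passes when its expression is NULL) → nullable.
- due_date: declared NOT NULL → not nullable.
- title: DEFAULT only fills an omitted column; an explicit NULL is still allowed → nullable.
- condition: declared NOT NULL → not nullable.
- status: CHECK does not forbid NULL (a CHECK constraint passes when its expression is NULL) → nullable.
- capacity: CHECK does not forbid NULL (a CHECK constraint passes when its expression is NULL) → nullable.
- format: declared NOT NULL → not nullable.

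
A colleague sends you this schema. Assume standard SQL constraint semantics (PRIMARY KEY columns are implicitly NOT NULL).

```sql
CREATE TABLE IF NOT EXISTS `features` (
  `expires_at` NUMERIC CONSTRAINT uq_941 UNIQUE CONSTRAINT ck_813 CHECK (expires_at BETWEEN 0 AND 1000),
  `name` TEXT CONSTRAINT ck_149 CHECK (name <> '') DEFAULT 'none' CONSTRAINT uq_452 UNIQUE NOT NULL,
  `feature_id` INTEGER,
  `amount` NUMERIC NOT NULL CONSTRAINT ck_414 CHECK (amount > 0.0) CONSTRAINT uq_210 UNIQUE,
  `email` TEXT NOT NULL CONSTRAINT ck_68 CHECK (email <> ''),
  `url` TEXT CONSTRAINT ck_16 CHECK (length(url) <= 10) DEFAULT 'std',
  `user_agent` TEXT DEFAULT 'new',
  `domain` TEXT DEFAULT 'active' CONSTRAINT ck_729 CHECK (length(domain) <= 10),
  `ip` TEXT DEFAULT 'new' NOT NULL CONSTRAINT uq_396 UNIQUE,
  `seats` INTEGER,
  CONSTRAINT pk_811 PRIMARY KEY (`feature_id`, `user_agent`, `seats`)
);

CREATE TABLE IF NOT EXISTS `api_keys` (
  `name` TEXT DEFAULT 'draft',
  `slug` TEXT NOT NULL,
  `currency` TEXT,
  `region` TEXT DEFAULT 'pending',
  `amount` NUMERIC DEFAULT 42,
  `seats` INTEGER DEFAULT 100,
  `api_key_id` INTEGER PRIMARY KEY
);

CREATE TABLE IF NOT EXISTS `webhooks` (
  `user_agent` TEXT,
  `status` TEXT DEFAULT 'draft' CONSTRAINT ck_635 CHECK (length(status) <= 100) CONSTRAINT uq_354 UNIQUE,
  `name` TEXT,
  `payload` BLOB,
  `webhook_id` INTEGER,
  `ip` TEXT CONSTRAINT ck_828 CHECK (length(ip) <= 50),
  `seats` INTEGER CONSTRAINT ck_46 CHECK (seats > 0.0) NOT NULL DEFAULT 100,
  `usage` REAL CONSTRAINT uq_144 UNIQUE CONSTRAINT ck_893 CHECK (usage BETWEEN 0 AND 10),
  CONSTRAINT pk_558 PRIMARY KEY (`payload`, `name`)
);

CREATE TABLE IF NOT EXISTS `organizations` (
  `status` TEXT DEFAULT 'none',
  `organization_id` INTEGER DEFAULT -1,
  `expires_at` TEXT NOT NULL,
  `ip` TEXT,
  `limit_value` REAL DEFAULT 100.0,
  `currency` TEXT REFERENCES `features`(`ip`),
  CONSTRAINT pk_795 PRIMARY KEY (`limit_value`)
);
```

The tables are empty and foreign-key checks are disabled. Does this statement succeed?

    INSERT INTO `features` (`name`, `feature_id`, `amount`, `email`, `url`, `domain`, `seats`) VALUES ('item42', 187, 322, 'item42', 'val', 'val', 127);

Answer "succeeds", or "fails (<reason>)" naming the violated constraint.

NOT NULL columns: amount is supplied; email is supplied; feature_id is supplied; ip defaults to 'new'; name is supplied; seats is supplied; user_agent defaults to 'new'.
CHECK constraints: 'item42' satisfies (name <> ''); 322 satisfies (amount > 0.0); 'item42' satisfies (email <> ''); 'val' satisfies (length(url) <= 10); 'val' satisfies (length(domain) <= 10).
No constraint is violated.

succeeds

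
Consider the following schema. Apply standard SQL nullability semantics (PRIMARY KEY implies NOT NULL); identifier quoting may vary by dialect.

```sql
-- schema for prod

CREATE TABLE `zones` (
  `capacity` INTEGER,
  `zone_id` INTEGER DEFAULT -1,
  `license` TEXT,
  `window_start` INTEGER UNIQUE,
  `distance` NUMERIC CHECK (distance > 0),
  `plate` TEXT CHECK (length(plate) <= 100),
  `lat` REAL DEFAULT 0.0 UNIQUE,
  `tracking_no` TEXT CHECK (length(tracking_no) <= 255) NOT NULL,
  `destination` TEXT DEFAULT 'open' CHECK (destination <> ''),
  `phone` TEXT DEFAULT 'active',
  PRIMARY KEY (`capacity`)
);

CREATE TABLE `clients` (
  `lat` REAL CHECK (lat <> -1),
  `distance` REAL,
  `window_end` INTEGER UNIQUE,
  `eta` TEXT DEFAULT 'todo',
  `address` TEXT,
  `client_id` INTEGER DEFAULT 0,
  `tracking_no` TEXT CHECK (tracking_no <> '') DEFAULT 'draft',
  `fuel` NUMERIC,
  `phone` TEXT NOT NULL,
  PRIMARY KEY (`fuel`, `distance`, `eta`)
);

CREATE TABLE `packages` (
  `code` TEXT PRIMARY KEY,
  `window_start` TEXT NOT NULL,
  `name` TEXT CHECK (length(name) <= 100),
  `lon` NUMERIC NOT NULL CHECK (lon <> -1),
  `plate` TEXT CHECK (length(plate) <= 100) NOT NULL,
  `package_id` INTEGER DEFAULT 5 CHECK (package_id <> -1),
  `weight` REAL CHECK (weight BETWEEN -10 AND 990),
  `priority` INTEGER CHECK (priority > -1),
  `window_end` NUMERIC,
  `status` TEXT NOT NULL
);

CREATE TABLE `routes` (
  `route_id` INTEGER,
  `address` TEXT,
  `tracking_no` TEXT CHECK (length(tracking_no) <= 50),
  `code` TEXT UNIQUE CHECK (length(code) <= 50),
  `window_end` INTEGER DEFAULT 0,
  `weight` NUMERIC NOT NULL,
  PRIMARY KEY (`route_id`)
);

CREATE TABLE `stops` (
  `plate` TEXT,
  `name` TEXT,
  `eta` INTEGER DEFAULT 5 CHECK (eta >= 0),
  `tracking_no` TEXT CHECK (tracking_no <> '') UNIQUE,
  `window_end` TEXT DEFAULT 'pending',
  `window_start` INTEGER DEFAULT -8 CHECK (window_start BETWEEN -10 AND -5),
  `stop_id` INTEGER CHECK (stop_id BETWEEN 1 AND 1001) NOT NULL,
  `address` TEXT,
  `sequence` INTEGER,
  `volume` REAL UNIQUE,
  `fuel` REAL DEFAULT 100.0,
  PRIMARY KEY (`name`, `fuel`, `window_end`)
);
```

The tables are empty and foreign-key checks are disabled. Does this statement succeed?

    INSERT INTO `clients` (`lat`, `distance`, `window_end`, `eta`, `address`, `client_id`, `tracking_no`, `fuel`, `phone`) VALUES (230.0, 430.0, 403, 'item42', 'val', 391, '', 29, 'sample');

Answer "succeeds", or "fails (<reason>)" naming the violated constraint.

The value '' for tracking_no violates CHECK (tracking_no <> '').

fails (CHECK on tracking_no)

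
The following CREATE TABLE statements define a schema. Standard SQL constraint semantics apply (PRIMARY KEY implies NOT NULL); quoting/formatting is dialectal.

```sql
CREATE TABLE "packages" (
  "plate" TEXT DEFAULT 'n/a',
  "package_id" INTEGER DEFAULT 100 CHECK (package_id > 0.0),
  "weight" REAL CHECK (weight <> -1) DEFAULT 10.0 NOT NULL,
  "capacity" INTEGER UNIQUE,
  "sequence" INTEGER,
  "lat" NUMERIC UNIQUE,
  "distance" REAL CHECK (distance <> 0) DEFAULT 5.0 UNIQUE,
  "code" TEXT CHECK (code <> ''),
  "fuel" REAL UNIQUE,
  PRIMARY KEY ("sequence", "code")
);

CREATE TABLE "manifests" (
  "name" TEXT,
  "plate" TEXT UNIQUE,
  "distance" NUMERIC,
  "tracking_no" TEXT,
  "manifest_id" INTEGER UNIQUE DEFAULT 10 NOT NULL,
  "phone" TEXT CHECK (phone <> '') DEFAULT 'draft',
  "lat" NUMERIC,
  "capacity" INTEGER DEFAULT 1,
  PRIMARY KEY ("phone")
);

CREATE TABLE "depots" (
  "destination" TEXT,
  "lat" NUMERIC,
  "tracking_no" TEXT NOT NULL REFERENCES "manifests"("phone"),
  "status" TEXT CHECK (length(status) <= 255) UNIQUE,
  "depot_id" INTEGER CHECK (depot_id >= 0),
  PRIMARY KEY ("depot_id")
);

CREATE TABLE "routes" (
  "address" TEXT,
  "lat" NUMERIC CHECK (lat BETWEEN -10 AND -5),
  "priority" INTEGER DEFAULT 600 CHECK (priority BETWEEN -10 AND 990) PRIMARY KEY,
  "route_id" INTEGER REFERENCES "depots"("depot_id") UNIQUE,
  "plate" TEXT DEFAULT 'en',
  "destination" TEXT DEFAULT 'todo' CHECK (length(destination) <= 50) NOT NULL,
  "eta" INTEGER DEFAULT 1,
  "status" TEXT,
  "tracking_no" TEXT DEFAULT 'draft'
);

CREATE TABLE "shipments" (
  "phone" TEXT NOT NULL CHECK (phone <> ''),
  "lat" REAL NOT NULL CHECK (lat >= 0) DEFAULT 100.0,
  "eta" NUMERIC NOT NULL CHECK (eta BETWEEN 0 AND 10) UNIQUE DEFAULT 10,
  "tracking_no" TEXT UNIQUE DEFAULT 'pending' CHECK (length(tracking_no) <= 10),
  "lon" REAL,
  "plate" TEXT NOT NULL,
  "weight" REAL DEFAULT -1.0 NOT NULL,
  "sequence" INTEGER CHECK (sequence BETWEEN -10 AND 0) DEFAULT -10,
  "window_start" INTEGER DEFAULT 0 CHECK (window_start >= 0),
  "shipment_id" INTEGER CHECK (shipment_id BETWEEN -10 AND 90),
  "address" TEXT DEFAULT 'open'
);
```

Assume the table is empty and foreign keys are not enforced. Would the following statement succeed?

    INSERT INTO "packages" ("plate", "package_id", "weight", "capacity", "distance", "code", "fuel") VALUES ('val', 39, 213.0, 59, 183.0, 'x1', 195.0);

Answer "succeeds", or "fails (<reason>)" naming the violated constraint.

sequence is omitted from the column list and has no DEFAULT, so it would receive NULL.
But sequence is part of the PRIMARY KEY (implied NOT NULL).

fails (NOT NULL on sequence)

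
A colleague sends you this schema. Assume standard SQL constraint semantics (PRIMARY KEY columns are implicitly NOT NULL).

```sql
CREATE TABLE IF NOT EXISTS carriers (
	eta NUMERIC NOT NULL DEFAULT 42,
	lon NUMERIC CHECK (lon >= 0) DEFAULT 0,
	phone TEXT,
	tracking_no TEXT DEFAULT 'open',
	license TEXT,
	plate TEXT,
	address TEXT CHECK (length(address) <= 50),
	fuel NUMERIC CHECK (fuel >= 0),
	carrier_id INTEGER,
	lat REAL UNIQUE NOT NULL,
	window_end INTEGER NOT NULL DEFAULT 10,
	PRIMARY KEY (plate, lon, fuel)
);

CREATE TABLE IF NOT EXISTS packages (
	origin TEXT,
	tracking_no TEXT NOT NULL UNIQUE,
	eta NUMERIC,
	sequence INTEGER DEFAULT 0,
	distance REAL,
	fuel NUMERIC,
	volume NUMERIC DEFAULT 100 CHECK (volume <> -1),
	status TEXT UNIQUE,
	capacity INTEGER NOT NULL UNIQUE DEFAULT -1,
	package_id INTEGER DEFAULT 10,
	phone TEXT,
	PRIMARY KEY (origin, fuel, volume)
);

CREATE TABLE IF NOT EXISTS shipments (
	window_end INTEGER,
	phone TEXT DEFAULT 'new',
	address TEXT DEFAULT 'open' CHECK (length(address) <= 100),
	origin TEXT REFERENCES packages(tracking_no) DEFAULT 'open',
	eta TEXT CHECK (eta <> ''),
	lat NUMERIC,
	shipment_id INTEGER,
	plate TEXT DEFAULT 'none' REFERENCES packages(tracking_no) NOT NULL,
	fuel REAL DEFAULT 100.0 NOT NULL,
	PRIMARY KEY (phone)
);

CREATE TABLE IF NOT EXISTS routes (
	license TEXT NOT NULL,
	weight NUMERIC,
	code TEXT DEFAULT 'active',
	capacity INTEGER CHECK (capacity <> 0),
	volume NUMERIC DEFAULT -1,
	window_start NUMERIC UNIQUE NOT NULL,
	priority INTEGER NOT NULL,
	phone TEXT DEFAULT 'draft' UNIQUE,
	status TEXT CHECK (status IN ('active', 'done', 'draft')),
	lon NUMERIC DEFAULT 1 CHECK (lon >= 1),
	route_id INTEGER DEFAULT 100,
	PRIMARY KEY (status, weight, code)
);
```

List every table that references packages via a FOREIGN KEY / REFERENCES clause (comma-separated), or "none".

- shipments.origin references packages(tracking_no).
- shipments.plate references packages(tracking_no).

shipments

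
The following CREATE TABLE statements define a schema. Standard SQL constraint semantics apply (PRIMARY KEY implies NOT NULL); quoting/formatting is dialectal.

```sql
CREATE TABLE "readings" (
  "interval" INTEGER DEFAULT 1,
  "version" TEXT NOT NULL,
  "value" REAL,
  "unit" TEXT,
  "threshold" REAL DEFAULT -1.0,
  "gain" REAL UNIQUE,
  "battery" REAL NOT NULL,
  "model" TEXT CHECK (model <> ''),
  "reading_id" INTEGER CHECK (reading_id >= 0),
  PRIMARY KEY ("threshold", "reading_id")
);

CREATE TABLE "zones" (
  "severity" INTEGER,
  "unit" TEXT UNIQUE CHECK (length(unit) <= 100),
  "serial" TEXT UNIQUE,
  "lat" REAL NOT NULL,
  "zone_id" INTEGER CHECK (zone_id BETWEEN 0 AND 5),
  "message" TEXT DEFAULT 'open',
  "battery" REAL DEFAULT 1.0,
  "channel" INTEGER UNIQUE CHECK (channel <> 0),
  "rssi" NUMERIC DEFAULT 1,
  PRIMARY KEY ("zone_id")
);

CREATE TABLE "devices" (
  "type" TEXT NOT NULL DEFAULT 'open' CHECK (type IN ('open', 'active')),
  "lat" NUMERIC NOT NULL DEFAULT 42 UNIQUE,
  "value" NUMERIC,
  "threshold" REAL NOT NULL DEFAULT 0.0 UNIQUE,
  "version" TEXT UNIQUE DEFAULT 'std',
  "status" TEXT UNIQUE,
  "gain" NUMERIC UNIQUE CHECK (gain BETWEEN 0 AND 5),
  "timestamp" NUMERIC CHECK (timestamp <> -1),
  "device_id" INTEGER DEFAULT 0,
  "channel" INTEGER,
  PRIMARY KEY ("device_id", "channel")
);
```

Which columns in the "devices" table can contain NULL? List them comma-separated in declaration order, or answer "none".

- type: declared NOT NULL → not nullable.
- lat: declared NOT NULL → not nullable.
- value: no NOT NULL constraint applies → nullable.
- threshold: declared NOT NULL → not nullable.
- version: UNIQUE does not imply NOT NULL → nullable.
- status: UNIQUE does not imply NOT NULL → nullable.
- gain: CHECK does not forbid NULL (a CHECK constraint passes when its expression is NULL) → nullable.
- timestamp: CHECK does not forbid NULL (a CHECK constraint passes when its expression is NULL) → nullable.
- device_id: part of the PRIMARY KEY, which implies NOT NULL → not nullable.
- channel: part of the PRIMARY KEY, which implies NOT NULL → not nullable.

value, version, status, gain, timestamp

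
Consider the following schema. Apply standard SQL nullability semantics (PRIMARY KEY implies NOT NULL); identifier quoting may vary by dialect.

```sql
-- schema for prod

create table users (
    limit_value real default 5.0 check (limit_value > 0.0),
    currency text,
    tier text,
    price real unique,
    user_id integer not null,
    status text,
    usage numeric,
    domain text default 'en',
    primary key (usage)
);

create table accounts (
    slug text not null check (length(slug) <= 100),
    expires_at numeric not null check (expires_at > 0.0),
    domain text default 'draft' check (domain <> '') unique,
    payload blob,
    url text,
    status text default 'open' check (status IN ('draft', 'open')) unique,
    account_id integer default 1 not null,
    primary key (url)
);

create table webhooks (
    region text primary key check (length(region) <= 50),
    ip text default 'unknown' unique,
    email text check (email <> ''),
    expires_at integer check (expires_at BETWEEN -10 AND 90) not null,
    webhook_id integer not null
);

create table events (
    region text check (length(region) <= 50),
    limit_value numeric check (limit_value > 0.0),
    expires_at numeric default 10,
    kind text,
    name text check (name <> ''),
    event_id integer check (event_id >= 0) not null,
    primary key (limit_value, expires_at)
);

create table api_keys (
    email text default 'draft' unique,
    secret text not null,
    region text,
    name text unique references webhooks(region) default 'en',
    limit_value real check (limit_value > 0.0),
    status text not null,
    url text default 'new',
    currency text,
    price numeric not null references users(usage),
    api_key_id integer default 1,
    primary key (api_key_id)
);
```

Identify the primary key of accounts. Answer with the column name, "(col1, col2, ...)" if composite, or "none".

url

url is declared PRIMARY KEY as a table-level PRIMARY KEY clause.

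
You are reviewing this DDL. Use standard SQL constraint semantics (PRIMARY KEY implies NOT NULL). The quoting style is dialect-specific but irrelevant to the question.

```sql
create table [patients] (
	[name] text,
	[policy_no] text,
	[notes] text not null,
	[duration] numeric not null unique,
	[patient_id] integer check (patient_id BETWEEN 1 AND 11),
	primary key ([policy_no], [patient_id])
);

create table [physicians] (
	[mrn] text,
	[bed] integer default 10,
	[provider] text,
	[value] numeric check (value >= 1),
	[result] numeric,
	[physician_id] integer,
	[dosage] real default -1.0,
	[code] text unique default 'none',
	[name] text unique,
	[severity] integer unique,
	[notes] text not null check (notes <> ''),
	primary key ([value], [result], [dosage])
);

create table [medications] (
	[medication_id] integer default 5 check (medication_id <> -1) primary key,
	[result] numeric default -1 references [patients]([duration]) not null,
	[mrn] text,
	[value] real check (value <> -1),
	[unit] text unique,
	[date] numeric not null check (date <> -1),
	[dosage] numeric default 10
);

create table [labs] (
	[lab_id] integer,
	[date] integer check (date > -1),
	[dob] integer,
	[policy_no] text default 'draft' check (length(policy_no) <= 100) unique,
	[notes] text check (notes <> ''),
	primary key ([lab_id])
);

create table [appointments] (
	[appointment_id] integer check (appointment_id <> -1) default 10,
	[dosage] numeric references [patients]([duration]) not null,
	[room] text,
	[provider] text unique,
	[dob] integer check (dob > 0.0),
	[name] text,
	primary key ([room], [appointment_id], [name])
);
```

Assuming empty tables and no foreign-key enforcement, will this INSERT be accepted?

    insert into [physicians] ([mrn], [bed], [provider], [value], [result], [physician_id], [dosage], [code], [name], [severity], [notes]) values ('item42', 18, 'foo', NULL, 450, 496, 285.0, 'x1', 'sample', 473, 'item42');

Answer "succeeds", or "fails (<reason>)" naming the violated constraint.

fails (NOT NULL on value)

value is explicitly set to NULL, but value is part of the PRIMARY KEY (implied NOT NULL).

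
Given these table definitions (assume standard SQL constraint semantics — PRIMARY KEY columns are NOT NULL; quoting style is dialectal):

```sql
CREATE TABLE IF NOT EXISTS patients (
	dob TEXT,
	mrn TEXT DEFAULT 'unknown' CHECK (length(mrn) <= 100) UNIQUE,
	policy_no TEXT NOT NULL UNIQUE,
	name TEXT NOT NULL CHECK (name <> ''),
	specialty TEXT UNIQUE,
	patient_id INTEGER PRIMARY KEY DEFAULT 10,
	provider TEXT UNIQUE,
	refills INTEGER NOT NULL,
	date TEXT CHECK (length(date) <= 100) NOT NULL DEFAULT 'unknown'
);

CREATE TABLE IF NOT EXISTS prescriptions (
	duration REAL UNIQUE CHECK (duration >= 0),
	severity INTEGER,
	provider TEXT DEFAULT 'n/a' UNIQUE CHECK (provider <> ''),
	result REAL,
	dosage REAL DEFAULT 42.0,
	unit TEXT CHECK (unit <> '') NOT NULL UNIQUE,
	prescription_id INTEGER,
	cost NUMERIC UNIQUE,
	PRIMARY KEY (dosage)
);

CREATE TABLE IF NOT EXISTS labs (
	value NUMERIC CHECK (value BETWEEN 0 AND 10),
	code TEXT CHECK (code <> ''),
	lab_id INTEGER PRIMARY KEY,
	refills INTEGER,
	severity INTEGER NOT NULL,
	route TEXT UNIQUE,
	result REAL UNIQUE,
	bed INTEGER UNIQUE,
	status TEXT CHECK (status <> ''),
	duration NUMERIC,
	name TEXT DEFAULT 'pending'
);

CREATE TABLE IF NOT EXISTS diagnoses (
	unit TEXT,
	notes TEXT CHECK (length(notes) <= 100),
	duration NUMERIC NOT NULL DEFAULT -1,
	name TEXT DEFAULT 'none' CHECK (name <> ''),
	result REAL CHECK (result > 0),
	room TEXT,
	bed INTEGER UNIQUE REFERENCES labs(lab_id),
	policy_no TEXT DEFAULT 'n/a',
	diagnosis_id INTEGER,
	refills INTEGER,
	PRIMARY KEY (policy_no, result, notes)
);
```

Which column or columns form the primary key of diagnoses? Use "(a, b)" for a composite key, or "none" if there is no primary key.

(policy_no, result, notes)

A table-level PRIMARY KEY clause names 3 columns: policy_no, result, notes.
This is a composite key — the combination is unique, not each column individually.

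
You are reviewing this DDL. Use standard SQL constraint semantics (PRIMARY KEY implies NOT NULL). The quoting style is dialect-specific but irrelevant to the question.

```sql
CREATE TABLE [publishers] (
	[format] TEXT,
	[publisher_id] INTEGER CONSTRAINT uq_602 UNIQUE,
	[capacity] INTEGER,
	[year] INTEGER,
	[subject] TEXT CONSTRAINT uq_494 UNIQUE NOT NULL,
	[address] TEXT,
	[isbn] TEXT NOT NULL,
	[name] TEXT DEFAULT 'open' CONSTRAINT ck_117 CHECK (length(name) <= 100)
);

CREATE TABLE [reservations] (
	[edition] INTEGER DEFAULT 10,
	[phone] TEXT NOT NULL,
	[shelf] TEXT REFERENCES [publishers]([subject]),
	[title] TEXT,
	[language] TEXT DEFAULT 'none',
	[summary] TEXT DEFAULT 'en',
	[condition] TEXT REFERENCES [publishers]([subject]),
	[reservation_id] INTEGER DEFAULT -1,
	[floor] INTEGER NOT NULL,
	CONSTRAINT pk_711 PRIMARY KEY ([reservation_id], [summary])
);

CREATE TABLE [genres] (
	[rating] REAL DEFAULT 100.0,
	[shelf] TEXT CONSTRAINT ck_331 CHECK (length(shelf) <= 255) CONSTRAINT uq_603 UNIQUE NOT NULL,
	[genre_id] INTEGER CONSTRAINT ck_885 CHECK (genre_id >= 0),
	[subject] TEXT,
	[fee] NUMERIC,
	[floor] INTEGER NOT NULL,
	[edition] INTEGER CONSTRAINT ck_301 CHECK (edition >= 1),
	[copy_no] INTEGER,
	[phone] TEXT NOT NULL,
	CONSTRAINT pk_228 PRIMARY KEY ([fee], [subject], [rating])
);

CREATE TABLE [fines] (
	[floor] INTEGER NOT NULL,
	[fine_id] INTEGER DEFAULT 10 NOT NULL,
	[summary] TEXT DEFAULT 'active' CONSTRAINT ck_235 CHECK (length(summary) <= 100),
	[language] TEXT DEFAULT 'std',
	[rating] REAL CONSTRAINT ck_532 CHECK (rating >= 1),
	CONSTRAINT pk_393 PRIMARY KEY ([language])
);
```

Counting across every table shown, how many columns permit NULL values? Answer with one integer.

publishers: 6 nullable (format, publisher_id, capacity, year, address, name — PK none and explicit NOT NULL columns excluded).
reservations: 5 nullable (edition, shelf, title, language, condition — PK (reservation_id, summary) and explicit NOT NULL columns excluded).
genres: 3 nullable (genre_id, edition, copy_no — PK (fee, subject, rating) and explicit NOT NULL columns excluded).
fines: 2 nullable (summary, rating — PK (language) and explicit NOT NULL columns excluded).
Total: 6 + 5 + 3 + 2 = 16.

16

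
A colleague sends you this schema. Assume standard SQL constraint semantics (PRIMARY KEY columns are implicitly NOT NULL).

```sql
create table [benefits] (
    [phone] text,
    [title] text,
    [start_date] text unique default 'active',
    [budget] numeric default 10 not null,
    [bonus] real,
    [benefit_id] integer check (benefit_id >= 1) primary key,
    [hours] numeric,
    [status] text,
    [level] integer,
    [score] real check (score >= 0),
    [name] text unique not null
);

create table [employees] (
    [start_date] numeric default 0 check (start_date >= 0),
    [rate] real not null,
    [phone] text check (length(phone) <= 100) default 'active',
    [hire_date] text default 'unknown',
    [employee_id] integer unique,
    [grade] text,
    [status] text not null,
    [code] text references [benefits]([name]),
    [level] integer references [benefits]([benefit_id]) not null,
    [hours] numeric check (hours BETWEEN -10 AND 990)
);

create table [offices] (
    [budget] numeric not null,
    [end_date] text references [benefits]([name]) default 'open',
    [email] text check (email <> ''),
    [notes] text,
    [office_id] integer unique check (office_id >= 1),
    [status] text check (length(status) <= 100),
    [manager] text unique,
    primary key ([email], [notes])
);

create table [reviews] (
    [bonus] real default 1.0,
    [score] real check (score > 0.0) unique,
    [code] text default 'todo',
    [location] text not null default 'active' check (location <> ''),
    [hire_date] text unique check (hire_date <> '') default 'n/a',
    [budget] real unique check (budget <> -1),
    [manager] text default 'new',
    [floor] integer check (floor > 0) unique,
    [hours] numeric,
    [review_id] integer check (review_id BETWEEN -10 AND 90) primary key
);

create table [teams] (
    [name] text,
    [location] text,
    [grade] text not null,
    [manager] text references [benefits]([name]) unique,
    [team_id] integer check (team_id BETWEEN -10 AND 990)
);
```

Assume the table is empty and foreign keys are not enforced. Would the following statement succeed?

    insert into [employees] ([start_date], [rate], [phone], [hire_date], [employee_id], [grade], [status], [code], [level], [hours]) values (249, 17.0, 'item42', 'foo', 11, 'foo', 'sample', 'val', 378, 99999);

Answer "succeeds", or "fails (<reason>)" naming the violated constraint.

The value 99999 for hours violates CHECK (hours BETWEEN -10 AND 990).

fails (CHECK on hours)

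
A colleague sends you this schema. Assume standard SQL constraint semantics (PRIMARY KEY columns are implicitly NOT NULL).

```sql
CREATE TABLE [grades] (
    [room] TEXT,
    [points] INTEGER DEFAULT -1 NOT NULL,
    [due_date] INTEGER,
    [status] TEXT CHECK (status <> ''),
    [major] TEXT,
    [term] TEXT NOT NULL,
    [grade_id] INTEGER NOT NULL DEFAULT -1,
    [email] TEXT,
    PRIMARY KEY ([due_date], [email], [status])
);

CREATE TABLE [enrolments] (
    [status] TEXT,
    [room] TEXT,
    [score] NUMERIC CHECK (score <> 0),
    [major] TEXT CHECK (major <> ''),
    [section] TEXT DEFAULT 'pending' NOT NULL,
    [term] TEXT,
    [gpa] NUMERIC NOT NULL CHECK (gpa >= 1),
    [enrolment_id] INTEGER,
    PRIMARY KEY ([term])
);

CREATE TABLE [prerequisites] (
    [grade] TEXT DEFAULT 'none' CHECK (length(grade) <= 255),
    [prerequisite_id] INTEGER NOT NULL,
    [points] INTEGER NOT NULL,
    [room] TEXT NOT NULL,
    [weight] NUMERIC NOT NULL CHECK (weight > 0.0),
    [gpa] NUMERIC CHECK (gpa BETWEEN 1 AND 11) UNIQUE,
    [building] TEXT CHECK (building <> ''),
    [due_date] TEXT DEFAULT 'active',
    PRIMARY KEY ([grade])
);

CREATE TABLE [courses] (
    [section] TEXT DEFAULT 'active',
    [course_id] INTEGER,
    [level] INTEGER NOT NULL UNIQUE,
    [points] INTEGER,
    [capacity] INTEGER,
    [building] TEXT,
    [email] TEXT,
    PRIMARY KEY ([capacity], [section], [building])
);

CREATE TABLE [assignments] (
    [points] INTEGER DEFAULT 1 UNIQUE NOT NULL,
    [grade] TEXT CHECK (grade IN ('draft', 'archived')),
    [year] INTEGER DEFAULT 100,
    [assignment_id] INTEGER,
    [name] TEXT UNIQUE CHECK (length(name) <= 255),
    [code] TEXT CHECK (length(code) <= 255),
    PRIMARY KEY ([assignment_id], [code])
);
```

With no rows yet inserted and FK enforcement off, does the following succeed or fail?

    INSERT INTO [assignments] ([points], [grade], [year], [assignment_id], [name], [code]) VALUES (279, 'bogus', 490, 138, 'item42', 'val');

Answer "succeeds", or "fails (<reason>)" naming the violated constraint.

fails (CHECK on grade)

The value 'bogus' for grade violates CHECK (grade IN ('draft', 'archived')).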